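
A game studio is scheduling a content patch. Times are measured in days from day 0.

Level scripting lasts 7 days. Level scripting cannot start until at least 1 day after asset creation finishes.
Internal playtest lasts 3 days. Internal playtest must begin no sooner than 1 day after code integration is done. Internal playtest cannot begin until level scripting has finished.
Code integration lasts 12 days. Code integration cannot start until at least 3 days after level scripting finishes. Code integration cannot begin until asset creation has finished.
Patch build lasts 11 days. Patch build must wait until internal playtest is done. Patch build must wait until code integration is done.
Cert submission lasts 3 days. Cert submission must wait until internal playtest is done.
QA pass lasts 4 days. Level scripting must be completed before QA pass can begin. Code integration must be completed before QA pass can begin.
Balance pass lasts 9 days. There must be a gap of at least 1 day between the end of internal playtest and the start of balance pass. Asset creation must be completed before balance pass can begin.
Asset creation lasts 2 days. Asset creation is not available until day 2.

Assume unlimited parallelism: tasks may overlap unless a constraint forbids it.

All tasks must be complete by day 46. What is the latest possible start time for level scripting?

To finish by day 46, balance pass (duration 9) must start no later than day 37.
Cert submission must finish by day 46; it takes 3 days, so it must start by 46 − 3 = day 43.
To finish by day 46, patch build (duration 11) must start no later than day 35.
For internal playtest: balance pass (must start by day 37, minus 1-day gap → day 36); cert submission (must start by day 43); patch build (must start by day 35). The most restrictive is day 35; with a 3-day duration, internal playtest must start by day 32.
QA pass has no dependents, so it just needs to finish by day 46. Starting by 46 − 4 = day 42 achieves that.
Code integration feeds internal playtest (must start by day 32, minus 1-day gap → day 31); QA pass (must start by day 42); patch build (must start by day 35). Taking the minimum, code integration must finish by day 31 and start by 31 − 12 = day 19.
For level scripting: code integration (must start by day 19, minus 3-day gap → day 16); internal playtest (must start by day 32); QA pass (must start by day 42). The most restrictive is day 16; with a 7-day duration, level scripting must start by day 9.

9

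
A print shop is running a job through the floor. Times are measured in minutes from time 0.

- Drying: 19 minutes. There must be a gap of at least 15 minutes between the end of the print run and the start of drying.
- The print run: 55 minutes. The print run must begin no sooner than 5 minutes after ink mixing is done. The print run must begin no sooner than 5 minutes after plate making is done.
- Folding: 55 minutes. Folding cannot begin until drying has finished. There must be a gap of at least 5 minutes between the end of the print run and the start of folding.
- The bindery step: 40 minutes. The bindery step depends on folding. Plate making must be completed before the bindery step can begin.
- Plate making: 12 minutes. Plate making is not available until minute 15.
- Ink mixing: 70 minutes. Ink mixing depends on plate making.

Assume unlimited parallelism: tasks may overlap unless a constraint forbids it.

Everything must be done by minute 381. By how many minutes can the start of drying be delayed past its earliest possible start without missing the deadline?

Plate making waits on its own release at minute 15, so it starts at minute 15 and finishes at 15 + 12 = minute 27.
Ink mixing cannot begin until plate making (finishes minute 27). It runs from minute 27 to 27 + 70 = minute 97.
The print run needs all of ink mixing (finishes minute 97, plus 5-minute gap → minute 102); plate making (finishes minute 27, plus 5-minute gap → minute 32). That puts its earliest start at minute 102; it finishes at 102 + 55 = minute 157.
Drying cannot begin until the print run (finishes minute 157, plus 15-minute gap → minute 172). It runs from minute 172 to 172 + 19 = minute 191.

Working backward from the deadline:
The bindery step must finish by minute 381; it takes 40 minutes, so it must start by 381 − 40 = minute 341.
Since the bindery step (must start by minute 341) depends on it, folding must finish by minute 341. Backing off its 55-minute duration gives a latest start of minute 286.
Since folding (must start by minute 286) depends on it, drying must finish by minute 286. Backing off its 19-minute duration gives a latest start of minute 267.
So drying can start as early as minute 172 and as late as minute 267, giving 267 − 172 = 95 minutes of slack.

95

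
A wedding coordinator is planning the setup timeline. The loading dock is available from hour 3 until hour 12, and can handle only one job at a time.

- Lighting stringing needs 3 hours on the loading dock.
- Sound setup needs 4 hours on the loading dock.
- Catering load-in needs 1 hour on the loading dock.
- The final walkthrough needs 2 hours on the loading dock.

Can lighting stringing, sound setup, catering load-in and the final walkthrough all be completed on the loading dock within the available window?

No

The loading dock window is 12 − 3 = 9 hours.
Running back to back, the jobs need 3 + 4 + 1 + 2 = 10 hours on the loading dock.
Since 10 > 9, they cannot all fit.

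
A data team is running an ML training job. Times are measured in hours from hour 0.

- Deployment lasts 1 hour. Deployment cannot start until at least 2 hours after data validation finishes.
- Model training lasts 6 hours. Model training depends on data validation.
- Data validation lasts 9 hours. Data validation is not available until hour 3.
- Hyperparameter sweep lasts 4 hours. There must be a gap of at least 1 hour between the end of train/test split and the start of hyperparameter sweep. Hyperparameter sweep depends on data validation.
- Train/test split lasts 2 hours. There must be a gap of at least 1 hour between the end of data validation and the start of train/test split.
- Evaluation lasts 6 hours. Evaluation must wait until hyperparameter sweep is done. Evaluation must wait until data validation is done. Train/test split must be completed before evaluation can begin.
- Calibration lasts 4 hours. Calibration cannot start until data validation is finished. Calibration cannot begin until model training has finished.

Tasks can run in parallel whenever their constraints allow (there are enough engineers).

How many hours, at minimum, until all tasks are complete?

Data validation waits on its own release at hour 3, so it starts at hour 3 and finishes at 3 + 9 = hour 12.
Deployment waits on data validation (finishes hour 12, plus 2-hour gap → hour 14), so it starts at hour 14 and finishes at 14 + 1 = hour 15.
Model training waits on data validation (finishes hour 12), so it starts at hour 12 and finishes at 12 + 6 = hour 18.
For calibration: data validation (finishes hour 12); model training (finishes hour 18). Taking the maximum gives a start of hour 18, and it finishes at 18 + 4 = hour 22.
After data validation (finishes hour 12, plus 1-hour gap → hour 13), train/test split can start at hour 13 and finishes at hour 15.
Hyperparameter sweep cannot start until train/test split (finishes hour 15, plus 1-hour gap → hour 16); data validation (finishes hour 12). The controlling bound is hour 16, so hyperparameter sweep finishes at 16 + 4 = hour 20.
Evaluation has to wait for hyperparameter sweep (finishes hour 20); data validation (finishes hour 12); train/test split (finishes hour 15). The latest of these is hour 20, so evaluation runs hour 20 to 20 + 6 = hour 26.
All tasks are finished once the last one completes. Finish times: Data validation at 12, Train/test split at 15, Hyperparameter sweep at 20, Model training at 18, Evaluation at 26, Calibration at 22, Deployment at 15. The latest is hour 26.

26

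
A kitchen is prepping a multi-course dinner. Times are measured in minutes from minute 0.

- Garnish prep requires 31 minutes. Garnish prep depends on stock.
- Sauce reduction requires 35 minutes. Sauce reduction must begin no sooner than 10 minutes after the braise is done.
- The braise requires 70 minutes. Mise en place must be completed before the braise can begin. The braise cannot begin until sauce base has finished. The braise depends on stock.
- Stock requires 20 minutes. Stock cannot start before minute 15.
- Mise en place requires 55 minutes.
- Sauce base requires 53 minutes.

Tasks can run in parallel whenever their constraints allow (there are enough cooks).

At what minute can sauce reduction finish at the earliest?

Sauce base can start immediately at minute 0; it finishes at minute 53.
Stock waits on its own release at minute 15, so it starts at minute 15 and finishes at 15 + 20 = minute 35.
Mise en place has no prerequisites, so it starts at minute 0 and finishes at minute 55.
The braise needs all of mise en place (finishes minute 55); sauce base (finishes minute 53); stock (finishes minute 35). That puts its earliest start at minute 55; it finishes at 55 + 70 = minute 125.
Sauce reduction cannot begin until the braise (finishes minute 125, plus 10-minute gap → minute 135). It runs from minute 135 to 135 + 35 = minute 170.

170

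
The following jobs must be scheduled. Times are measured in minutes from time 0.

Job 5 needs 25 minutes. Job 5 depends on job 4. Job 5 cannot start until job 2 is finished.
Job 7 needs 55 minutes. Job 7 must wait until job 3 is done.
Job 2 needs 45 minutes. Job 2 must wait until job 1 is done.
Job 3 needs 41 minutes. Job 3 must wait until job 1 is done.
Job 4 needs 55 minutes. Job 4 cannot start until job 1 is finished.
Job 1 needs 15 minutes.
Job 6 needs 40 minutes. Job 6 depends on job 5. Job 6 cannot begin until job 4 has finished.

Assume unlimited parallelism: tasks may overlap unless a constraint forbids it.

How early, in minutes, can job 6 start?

95

Nothing blocks job 1, so it runs from minute 0 to minute 15.
Job 4 waits on job 1 (finishes minute 15), so it starts at minute 15 and finishes at 15 + 55 = minute 70.
After job 1 (finishes minute 15), job 2 can start at minute 15 and finishes at minute 60.
Job 5 needs all of job 4 (finishes minute 70); job 2 (finishes minute 60). That puts its earliest start at minute 70; it finishes at 70 + 25 = minute 95.
Job 6 waits on job 5 (finishes minute 95); job 4 (finishes minute 70). The latest of these is minute 95, which is the earliest job 6 can start.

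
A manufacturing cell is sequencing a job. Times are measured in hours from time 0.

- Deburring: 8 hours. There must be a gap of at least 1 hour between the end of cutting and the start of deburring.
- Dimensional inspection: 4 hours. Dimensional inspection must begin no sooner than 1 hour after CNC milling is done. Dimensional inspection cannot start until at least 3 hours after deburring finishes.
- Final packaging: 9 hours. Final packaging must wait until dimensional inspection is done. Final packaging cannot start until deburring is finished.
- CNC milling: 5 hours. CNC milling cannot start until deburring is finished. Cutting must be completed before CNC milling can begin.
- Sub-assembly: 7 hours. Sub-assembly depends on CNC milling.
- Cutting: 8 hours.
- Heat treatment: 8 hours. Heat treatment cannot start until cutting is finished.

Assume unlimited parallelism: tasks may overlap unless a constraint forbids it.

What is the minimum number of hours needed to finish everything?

Nothing blocks cutting, so it runs from hour 0 to hour 8.
Heat treatment waits on cutting (finishes hour 8), so it starts at hour 8 and finishes at 8 + 8 = hour 16.
After cutting (finishes hour 8, plus 1-hour gap → hour 9), deburring can start at hour 9 and finishes at hour 17.
CNC milling needs all of deburring (finishes hour 17); cutting (finishes hour 8). That puts its earliest start at hour 17; it finishes at 17 + 5 = hour 22.
Sub-assembly waits on CNC milling (finishes hour 22), so it starts at hour 22 and finishes at 22 + 7 = hour 29.
Dimensional inspection has to wait for CNC milling (finishes hour 22, plus 1-hour gap → hour 23); deburring (finishes hour 17, plus 3-hour gap → hour 20). The latest of these is hour 23, so dimensional inspection runs hour 23 to 23 + 4 = hour 27.
Final packaging needs all of dimensional inspection (finishes hour 27); deburring (finishes hour 17). That puts its earliest start at hour 27; it finishes at 27 + 9 = hour 36.
All tasks are finished once the last one completes. Finish times: Cutting at 8, Deburring at 17, CNC milling at 22, Heat treatment at 16, Dimensional inspection at 27, Sub-assembly at 29, Final packaging at 36. The latest is hour 36.

36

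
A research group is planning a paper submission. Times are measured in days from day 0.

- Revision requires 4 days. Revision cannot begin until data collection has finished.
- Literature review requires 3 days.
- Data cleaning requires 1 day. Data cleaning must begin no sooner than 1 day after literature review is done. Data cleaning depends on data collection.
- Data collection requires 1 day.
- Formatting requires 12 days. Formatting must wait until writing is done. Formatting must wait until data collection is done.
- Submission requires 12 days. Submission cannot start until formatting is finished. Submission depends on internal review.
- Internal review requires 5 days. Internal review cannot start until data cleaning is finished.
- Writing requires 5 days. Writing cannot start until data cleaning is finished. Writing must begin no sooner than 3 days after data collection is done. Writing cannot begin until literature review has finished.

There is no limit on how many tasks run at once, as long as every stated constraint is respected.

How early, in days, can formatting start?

10

Data collection has no prerequisites, so it starts at day 0 and finishes at day 1.
Literature review can start immediately at day 0; it finishes at day 3.
Data cleaning cannot start until literature review (finishes day 3, plus 1-day gap → day 4); data collection (finishes day 1). The controlling bound is day 4, so data cleaning finishes at 4 + 1 = day 5.
Writing has to wait for data cleaning (finishes day 5); data collection (finishes day 1, plus 3-day gap → day 4); literature review (finishes day 3). The latest of these is day 5, so writing runs day 5 to 5 + 5 = day 10.
Formatting waits on writing (finishes day 10); data collection (finishes day 1). The latest of these is day 10, which is the earliest formatting can start.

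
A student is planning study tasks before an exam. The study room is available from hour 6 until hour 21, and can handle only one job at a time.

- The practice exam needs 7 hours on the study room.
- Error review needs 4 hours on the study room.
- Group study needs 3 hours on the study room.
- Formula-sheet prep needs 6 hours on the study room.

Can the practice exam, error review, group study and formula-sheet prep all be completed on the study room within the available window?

The study room window is 21 − 6 = 15 hours.
Running back to back, the jobs need 7 + 4 + 3 + 6 = 20 hours on the study room.
Since 20 > 15, they cannot all fit.

No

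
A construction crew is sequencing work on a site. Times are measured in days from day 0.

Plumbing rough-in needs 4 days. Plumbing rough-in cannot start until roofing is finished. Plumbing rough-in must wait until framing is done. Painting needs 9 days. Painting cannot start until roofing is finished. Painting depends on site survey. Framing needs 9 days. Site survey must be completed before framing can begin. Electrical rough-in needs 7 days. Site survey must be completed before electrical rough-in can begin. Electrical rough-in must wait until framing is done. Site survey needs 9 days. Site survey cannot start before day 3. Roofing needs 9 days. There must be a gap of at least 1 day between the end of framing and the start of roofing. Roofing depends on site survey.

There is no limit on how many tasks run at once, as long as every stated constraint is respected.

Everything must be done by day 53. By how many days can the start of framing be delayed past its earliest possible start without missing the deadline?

13

Site survey cannot begin until its own release at day 3. It runs from day 3 to 3 + 9 = day 12.
Framing cannot begin until site survey (finishes day 12). It runs from day 12 to 12 + 9 = day 21.

Working backward from the deadline:
Nothing follows plumbing rough-in; the deadline of day 53 is its only limit. It must start by 53 − 4 = day 49.
Painting has no dependents, so it just needs to finish by day 53. Starting by 53 − 9 = day 44 achieves that.
For roofing: plumbing rough-in (must start by day 49); painting (must start by day 44). The most restrictive is day 44; with a 9-day duration, roofing must start by day 35.
Electrical rough-in has no dependents, so it just needs to finish by day 53. Starting by 53 − 7 = day 46 achieves that.
Framing must finish in time for roofing (must start by day 35, minus 1-day gap → day 34); plumbing rough-in (must start by day 49); electrical rough-in (must start by day 46). The tightest is day 34, so framing must start by 34 − 9 = day 25.
So framing can start as early as day 12 and as late as day 25, giving 25 − 12 = 13 days of slack.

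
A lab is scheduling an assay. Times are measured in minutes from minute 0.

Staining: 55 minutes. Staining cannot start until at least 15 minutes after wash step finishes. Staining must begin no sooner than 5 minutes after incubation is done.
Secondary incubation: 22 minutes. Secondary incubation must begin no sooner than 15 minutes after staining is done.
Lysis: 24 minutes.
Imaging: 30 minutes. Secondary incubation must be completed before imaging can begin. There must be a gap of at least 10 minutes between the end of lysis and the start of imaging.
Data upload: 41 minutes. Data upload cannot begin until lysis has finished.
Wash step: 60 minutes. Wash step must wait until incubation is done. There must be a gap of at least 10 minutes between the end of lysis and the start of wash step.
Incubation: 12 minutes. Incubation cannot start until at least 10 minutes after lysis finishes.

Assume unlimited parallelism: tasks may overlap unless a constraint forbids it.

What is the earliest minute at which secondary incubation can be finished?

213

Lysis has no prerequisites, so it starts at minute 0 and finishes at minute 24.
After lysis (finishes minute 24, plus 10-minute gap → minute 34), incubation can start at minute 34 and finishes at minute 46.
Wash step cannot start until incubation (finishes minute 46); lysis (finishes minute 24, plus 10-minute gap → minute 34). The controlling bound is minute 46, so wash step finishes at 46 + 60 = minute 106.
Staining needs all of wash step (finishes minute 106, plus 15-minute gap → minute 121); incubation (finishes minute 46, plus 5-minute gap → minute 51). That puts its earliest start at minute 121; it finishes at 121 + 55 = minute 176.
Secondary incubation waits on staining (finishes minute 176, plus 15-minute gap → minute 191), so it starts at minute 191 and finishes at 191 + 22 = minute 213.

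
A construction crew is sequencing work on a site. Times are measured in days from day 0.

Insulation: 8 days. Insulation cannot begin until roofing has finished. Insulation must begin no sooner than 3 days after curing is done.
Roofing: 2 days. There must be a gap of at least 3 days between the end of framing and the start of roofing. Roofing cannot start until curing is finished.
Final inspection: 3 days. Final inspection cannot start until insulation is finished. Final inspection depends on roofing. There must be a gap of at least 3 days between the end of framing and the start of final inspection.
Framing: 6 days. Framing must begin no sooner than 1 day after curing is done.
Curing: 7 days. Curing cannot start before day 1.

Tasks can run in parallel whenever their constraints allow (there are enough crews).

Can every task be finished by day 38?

Yes

After its own release at day 1, curing can start at day 1 and finishes at day 8.
Framing waits on curing (finishes day 8, plus 1-day gap → day 9), so it starts at day 9 and finishes at 9 + 6 = day 15.
Roofing cannot start until framing (finishes day 15, plus 3-day gap → day 18); curing (finishes day 8). The controlling bound is day 18, so roofing finishes at 18 + 2 = day 20.
Insulation has to wait for roofing (finishes day 20); curing (finishes day 8, plus 3-day gap → day 11). The latest of these is day 20, so insulation runs day 20 to 20 + 8 = day 28.
For final inspection: insulation (finishes day 28); roofing (finishes day 20); framing (finishes day 15, plus 3-day gap → day 18). Taking the maximum gives a start of day 28, and it finishes at 28 + 3 = day 31.
Every task is finished by day 31, which is no later than the deadline of 38, so the schedule is feasible.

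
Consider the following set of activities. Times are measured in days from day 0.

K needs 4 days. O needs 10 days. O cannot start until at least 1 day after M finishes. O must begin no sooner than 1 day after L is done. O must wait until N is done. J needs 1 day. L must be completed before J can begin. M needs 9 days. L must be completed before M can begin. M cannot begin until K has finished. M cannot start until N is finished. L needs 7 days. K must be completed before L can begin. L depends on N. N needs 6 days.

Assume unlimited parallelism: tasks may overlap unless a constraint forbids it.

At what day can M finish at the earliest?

N can start immediately at day 0; it finishes at day 6.
K has no prerequisites, so it starts at day 0 and finishes at day 4.
L needs all of K (finishes day 4); N (finishes day 6). That puts its earliest start at day 6; it finishes at 6 + 7 = day 13.
For M: L (finishes day 13); K (finishes day 4); N (finishes day 6). Taking the maximum gives a start of day 13, and it finishes at 13 + 9 = day 22.

22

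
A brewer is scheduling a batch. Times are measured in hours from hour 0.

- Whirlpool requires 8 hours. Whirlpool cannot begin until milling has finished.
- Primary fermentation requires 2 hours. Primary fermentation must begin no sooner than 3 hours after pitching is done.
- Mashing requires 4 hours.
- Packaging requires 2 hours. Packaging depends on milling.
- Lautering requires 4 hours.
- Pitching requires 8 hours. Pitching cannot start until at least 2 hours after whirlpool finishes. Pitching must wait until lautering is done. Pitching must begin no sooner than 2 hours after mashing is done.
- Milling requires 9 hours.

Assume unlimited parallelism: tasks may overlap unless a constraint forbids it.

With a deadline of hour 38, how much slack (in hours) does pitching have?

Nothing blocks lautering, so it runs from hour 0 to hour 4.
Mashing can start immediately at hour 0; it finishes at hour 4.
Nothing blocks milling, so it runs from hour 0 to hour 9.
After milling (finishes hour 9), whirlpool can start at hour 9 and finishes at hour 17.
Pitching cannot start until whirlpool (finishes hour 17, plus 2-hour gap → hour 19); lautering (finishes hour 4); mashing (finishes hour 4, plus 2-hour gap → hour 6). The controlling bound is hour 19, so pitching finishes at 19 + 8 = hour 27.

Working backward from the deadline:
Nothing follows primary fermentation; the deadline of hour 38 is its only limit. It must start by 38 − 2 = hour 36.
Pitching has to be done before primary fermentation (must start by hour 36, minus 3-hour gap → hour 33). That means finishing by hour 33, i.e. starting by 33 − 8 = hour 25.
So pitching can start as early as hour 19 and as late as hour 25, giving 25 − 19 = 6 hours of slack.

6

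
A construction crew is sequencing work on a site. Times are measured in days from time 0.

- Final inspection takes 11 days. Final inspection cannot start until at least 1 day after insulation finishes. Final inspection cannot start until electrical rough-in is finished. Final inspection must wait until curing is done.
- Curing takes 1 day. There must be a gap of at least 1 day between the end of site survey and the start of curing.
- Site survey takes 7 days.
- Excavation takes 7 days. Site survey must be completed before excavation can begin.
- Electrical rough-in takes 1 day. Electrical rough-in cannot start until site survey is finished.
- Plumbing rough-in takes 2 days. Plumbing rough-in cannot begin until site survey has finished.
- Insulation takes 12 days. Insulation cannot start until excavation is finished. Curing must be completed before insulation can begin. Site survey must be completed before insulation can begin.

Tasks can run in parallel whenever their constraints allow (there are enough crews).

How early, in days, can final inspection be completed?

Nothing blocks site survey, so it runs from day 0 to day 7.
Electrical rough-in cannot begin until site survey (finishes day 7). It runs from day 7 to 7 + 1 = day 8.
Curing waits on site survey (finishes day 7, plus 1-day gap → day 8), so it starts at day 8 and finishes at 8 + 1 = day 9.
After site survey (finishes day 7), excavation can start at day 7 and finishes at day 14.
Insulation has to wait for excavation (finishes day 14); curing (finishes day 9); site survey (finishes day 7). The latest of these is day 14, so insulation runs day 14 to 14 + 12 = day 26.
For final inspection: insulation (finishes day 26, plus 1-day gap → day 27); electrical rough-in (finishes day 8); curing (finishes day 9). Taking the maximum gives a start of day 27, and it finishes at 27 + 11 = day 38.

38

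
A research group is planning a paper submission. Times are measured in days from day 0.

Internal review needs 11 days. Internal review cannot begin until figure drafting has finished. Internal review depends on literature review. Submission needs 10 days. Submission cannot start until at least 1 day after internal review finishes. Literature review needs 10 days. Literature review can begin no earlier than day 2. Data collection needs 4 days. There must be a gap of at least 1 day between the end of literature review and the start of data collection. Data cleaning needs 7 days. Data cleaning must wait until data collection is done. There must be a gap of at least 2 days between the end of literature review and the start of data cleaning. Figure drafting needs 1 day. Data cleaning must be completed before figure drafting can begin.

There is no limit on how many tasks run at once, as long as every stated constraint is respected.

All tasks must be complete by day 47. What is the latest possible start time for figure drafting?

24

Submission has no dependents, so it just needs to finish by day 47. Starting by 47 − 10 = day 37 achieves that.
Since submission (must start by day 37, minus 1-day gap → day 36) depends on it, internal review must finish by day 36. Backing off its 11-day duration gives a latest start of day 25.
Figure drafting has to be done before internal review (must start by day 25). That means finishing by day 25, i.e. starting by 25 − 1 = day 24.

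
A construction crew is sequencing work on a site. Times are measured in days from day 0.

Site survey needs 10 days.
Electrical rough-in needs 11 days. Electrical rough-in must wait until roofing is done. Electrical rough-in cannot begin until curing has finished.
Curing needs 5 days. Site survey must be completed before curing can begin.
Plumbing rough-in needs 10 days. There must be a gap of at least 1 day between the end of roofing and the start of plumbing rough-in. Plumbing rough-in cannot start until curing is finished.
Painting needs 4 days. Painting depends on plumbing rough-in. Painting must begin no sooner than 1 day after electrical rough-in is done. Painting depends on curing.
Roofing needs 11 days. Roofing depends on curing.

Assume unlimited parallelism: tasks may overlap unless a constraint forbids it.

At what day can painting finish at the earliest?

42

Nothing blocks site survey, so it runs from day 0 to day 10.
Curing waits on site survey (finishes day 10), so it starts at day 10 and finishes at 10 + 5 = day 15.
Roofing cannot begin until curing (finishes day 15). It runs from day 15 to 15 + 11 = day 26.
Electrical rough-in has to wait for roofing (finishes day 26); curing (finishes day 15). The latest of these is day 26, so electrical rough-in runs day 26 to 26 + 11 = day 37.
Plumbing rough-in has to wait for roofing (finishes day 26, plus 1-day gap → day 27); curing (finishes day 15). The latest of these is day 27, so plumbing rough-in runs day 27 to 27 + 10 = day 37.
For painting: plumbing rough-in (finishes day 37); electrical rough-in (finishes day 37, plus 1-day gap → day 38); curing (finishes day 15). Taking the maximum gives a start of day 38, and it finishes at 38 + 4 = day 42.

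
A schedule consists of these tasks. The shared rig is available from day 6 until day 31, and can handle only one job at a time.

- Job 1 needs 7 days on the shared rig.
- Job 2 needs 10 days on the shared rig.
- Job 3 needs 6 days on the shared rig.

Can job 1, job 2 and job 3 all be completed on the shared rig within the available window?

The shared rig window is 31 − 6 = 25 days.
Running back to back, the jobs need 7 + 10 + 6 = 23 days on the shared rig.
Since 23 ≤ 25, they fit within the window.

Yes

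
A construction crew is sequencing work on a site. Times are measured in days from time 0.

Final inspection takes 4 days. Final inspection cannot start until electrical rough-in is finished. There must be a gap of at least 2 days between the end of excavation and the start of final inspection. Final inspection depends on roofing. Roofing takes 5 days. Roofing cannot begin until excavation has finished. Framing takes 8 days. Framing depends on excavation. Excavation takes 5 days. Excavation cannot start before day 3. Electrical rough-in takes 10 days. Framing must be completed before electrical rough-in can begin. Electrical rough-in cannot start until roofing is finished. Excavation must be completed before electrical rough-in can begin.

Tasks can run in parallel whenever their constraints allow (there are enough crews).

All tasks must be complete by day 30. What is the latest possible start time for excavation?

Final inspection has no dependents, so it just needs to finish by day 30. Starting by 30 − 4 = day 26 achieves that.
Electrical rough-in has to be done before final inspection (must start by day 26). That means finishing by day 26, i.e. starting by 26 − 10 = day 16.
Framing must finish before electrical rough-in (must start by day 16). With an 8-day duration, framing must start by 16 − 8 = day 8.
Roofing feeds electrical rough-in (must start by day 16); final inspection (must start by day 26). Taking the minimum, roofing must finish by day 16 and start by 16 − 5 = day 11.
For excavation: framing (must start by day 8); roofing (must start by day 11); electrical rough-in (must start by day 16); final inspection (must start by day 26, minus 2-day gap → day 24). The most restrictive is day 8; with a 5-day duration, excavation must start by day 3.

3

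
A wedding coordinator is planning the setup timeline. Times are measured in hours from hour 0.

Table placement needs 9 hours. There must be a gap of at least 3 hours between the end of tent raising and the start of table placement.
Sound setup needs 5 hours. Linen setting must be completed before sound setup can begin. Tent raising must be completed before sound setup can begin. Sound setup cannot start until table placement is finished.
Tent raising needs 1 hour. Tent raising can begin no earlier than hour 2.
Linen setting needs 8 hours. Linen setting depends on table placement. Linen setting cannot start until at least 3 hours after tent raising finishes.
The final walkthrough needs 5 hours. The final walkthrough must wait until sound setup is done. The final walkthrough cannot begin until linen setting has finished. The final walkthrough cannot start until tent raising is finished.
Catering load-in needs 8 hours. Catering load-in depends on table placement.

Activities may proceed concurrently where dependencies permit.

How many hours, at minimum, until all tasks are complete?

Tent raising cannot begin until its own release at hour 2. It runs from hour 2 to 2 + 1 = hour 3.
Table placement cannot begin until tent raising (finishes hour 3, plus 3-hour gap → hour 6). It runs from hour 6 to 6 + 9 = hour 15.
Catering load-in waits on table placement (finishes hour 15), so it starts at hour 15 and finishes at 15 + 8 = hour 23.
Linen setting needs all of table placement (finishes hour 15); tent raising (finishes hour 3, plus 3-hour gap → hour 6). That puts its earliest start at hour 15; it finishes at 15 + 8 = hour 23.
Sound setup has to wait for linen setting (finishes hour 23); tent raising (finishes hour 3); table placement (finishes hour 15). The latest of these is hour 23, so sound setup runs hour 23 to 23 + 5 = hour 28.
The final walkthrough cannot start until sound setup (finishes hour 28); linen setting (finishes hour 23); tent raising (finishes hour 3). The controlling bound is hour 28, so the final walkthrough finishes at 28 + 5 = hour 33.
All tasks are finished once the last one completes. Finish times: Tent raising at 3, Table placement at 15, Linen setting at 23, Sound setup at 28, Catering load-in at 23, The final walkthrough at 33. The latest is hour 33.

33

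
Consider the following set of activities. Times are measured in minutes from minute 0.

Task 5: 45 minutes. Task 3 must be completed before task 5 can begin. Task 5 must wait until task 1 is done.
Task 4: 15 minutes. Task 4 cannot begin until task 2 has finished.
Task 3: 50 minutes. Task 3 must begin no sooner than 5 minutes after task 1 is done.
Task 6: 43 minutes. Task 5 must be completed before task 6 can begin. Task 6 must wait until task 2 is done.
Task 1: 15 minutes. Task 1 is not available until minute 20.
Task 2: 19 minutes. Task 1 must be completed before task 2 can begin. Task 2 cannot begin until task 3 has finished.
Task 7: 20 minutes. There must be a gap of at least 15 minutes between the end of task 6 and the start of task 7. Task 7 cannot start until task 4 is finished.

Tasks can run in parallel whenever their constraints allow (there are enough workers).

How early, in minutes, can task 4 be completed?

Task 1 cannot begin until its own release at minute 20. It runs from minute 20 to 20 + 15 = minute 35.
Task 3 waits on task 1 (finishes minute 35, plus 5-minute gap → minute 40), so it starts at minute 40 and finishes at 40 + 50 = minute 90.
Task 2 cannot start until task 1 (finishes minute 35); task 3 (finishes minute 90). The controlling bound is minute 90, so task 2 finishes at 90 + 19 = minute 109.
After task 2 (finishes minute 109), task 4 can start at minute 109 and finishes at minute 124.

124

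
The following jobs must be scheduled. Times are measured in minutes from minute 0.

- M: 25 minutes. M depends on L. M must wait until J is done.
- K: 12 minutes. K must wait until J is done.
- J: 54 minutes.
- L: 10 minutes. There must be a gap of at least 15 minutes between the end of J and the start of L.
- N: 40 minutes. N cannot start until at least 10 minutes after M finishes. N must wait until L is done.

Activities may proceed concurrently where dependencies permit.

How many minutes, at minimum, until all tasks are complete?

154

J can start immediately at minute 0; it finishes at minute 54.
After J (finishes minute 54, plus 15-minute gap → minute 69), L can start at minute 69 and finishes at minute 79.
M cannot start until L (finishes minute 79); J (finishes minute 54). The controlling bound is minute 79, so M finishes at 79 + 25 = minute 104.
N cannot start until M (finishes minute 104, plus 10-minute gap → minute 114); L (finishes minute 79). The controlling bound is minute 114, so N finishes at 114 + 40 = minute 154.
After J (finishes minute 54), K can start at minute 54 and finishes at minute 66.
All tasks are finished once the last one completes. Finish times: J at 54, K at 66, L at 79, M at 104, N at 154. The latest is minute 154.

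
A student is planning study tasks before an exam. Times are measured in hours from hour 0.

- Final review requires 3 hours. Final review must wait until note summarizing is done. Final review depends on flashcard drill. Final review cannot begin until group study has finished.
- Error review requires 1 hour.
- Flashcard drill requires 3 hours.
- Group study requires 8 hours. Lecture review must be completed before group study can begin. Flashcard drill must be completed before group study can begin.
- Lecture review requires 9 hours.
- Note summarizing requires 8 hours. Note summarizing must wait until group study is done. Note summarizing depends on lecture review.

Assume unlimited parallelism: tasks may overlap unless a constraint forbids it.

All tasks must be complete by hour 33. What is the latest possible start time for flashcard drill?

To finish by hour 33, final review (duration 3) must start no later than hour 30.
Note summarizing must finish before final review (must start by hour 30). With an 8-hour duration, note summarizing must start by 30 − 8 = hour 22.
Group study has several dependents: note summarizing (must start by hour 22); final review (must start by hour 30). The earliest of those limits is hour 22, so group study must start by 22 − 8 = hour 14.
Flashcard drill has several dependents: group study (must start by hour 14); final review (must start by hour 30). The earliest of those limits is hour 14, so flashcard drill must start by 14 − 3 = hour 11.

11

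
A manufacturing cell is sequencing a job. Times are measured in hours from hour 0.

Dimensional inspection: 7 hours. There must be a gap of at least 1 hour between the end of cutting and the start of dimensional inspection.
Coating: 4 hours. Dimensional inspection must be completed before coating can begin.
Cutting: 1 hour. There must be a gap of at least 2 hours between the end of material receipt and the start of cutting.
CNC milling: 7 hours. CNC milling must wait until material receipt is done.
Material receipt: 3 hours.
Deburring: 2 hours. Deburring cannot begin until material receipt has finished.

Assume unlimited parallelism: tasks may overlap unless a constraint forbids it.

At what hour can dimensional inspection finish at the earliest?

Material receipt has no prerequisites, so it starts at hour 0 and finishes at hour 3.
Cutting waits on material receipt (finishes hour 3, plus 2-hour gap → hour 5), so it starts at hour 5 and finishes at 5 + 1 = hour 6.
Dimensional inspection waits on cutting (finishes hour 6, plus 1-hour gap → hour 7), so it starts at hour 7 and finishes at 7 + 7 = hour 14.

14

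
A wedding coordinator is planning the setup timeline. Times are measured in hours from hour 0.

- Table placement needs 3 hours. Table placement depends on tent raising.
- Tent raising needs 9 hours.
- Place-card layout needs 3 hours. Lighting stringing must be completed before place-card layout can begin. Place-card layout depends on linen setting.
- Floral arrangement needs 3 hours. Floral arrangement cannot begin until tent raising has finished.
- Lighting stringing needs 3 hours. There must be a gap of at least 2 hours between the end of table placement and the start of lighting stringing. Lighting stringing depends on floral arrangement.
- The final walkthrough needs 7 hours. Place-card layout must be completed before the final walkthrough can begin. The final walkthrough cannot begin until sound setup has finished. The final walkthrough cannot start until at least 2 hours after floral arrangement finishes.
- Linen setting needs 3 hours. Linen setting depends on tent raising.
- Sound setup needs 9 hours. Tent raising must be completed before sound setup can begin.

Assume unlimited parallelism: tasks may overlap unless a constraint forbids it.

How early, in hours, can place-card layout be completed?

20

Tent raising has no prerequisites, so it starts at hour 0 and finishes at hour 9.
Floral arrangement waits on tent raising (finishes hour 9), so it starts at hour 9 and finishes at 9 + 3 = hour 12.
After tent raising (finishes hour 9), linen setting can start at hour 9 and finishes at hour 12.
After tent raising (finishes hour 9), table placement can start at hour 9 and finishes at hour 12.
Lighting stringing needs all of table placement (finishes hour 12, plus 2-hour gap → hour 14); floral arrangement (finishes hour 12). That puts its earliest start at hour 14; it finishes at 14 + 3 = hour 17.
Place-card layout cannot start until lighting stringing (finishes hour 17); linen setting (finishes hour 12). The controlling bound is hour 17, so place-card layout finishes at 17 + 3 = hour 20.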